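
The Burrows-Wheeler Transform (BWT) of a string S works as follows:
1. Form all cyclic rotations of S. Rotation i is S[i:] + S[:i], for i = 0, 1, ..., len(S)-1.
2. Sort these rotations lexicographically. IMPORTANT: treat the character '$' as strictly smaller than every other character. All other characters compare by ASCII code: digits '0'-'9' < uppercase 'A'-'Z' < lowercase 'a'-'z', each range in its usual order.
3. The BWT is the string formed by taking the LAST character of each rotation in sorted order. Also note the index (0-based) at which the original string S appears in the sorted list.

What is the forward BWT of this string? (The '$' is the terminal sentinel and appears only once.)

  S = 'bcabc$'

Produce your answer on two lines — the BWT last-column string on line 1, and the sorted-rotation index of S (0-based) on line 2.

All 6 rotations (rotation i = S[i:]+S[:i]):
  rot[0] = bcabc$
  rot[1] = cabc$b
  rot[2] = abc$bc
  rot[3] = bc$bca
  rot[4] = c$bcab
  rot[5] = $bcabc
Sorted (with $ < everything):
  sorted[0] = $bcabc  (last char: 'c')
  sorted[1] = abc$bc  (last char: 'c')
  sorted[2] = bc$bca  (last char: 'a')
  sorted[3] = bcabc$  (last char: '$')
  sorted[4] = c$bcab  (last char: 'b')
  sorted[5] = cabc$b  (last char: 'b')
Last column: cca$bb
Original string S is at sorted index 3

Answer: cca$bb
3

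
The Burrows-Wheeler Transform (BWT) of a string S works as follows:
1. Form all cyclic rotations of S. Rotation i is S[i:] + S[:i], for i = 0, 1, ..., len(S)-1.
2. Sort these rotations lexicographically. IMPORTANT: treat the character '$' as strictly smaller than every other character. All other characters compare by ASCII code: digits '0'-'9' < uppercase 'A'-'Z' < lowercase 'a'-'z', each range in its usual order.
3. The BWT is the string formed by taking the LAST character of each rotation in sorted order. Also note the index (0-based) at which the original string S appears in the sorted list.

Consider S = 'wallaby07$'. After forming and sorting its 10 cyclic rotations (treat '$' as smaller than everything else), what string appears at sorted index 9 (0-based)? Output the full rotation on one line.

Answer: y07$wallab

Derivation:
All 10 rotations (rotation i = S[i:]+S[:i]):
  rot[0] = wallaby07$
  rot[1] = allaby07$w
  rot[2] = llaby07$wa
  rot[3] = laby07$wal
  rot[4] = aby07$wall
  rot[5] = by07$walla
  rot[6] = y07$wallab
  rot[7] = 07$wallaby
  rot[8] = 7$wallaby0
  rot[9] = $wallaby07
Sorted (with $ < everything):
  sorted[0] = $wallaby07
  sorted[1] = 07$wallaby
  sorted[2] = 7$wallaby0
  sorted[3] = aby07$wall
  sorted[4] = allaby07$w
  sorted[5] = by07$walla
  sorted[6] = laby07$wal
  sorted[7] = llaby07$wa
  sorted[8] = wallaby07$
  sorted[9] = y07$wallab
sorted[9] = y07$wallab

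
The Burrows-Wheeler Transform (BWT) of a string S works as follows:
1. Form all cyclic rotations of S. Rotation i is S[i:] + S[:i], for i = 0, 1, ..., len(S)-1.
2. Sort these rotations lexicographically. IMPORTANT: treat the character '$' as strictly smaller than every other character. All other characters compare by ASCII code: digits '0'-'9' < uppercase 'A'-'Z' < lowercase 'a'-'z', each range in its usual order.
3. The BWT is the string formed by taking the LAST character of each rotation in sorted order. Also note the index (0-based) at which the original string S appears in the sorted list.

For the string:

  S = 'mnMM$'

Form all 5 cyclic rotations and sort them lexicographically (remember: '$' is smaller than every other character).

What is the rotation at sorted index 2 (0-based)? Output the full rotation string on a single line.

All 5 rotations (rotation i = S[i:]+S[:i]):
  rot[0] = mnMM$
  rot[1] = nMM$m
  rot[2] = MM$mn
  rot[3] = M$mnM
  rot[4] = $mnMM
Sorted (with $ < everything):
  sorted[0] = $mnMM
  sorted[1] = M$mnM
  sorted[2] = MM$mn
  sorted[3] = mnMM$
  sorted[4] = nMM$m
sorted[2] = MM$mn

Answer: MM$mn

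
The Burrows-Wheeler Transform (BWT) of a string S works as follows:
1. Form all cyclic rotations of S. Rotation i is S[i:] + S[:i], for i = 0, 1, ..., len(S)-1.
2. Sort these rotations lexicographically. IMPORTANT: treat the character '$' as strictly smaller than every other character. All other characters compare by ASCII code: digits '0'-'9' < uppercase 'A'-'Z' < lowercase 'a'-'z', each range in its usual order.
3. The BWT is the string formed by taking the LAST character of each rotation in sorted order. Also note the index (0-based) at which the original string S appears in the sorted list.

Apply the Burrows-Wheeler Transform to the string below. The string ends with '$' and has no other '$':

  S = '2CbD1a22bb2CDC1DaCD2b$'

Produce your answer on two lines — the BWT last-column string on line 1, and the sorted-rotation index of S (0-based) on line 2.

All 22 rotations (rotation i = S[i:]+S[:i]):
  rot[0] = 2CbD1a22bb2CDC1DaCD2b$
  rot[1] = CbD1a22bb2CDC1DaCD2b$2
  rot[2] = bD1a22bb2CDC1DaCD2b$2C
  rot[3] = D1a22bb2CDC1DaCD2b$2Cb
  rot[4] = 1a22bb2CDC1DaCD2b$2CbD
  rot[5] = a22bb2CDC1DaCD2b$2CbD1
  rot[6] = 22bb2CDC1DaCD2b$2CbD1a
  rot[7] = 2bb2CDC1DaCD2b$2CbD1a2
  rot[8] = bb2CDC1DaCD2b$2CbD1a22
  rot[9] = b2CDC1DaCD2b$2CbD1a22b
  rot[10] = 2CDC1DaCD2b$2CbD1a22bb
  rot[11] = CDC1DaCD2b$2CbD1a22bb2
  rot[12] = DC1DaCD2b$2CbD1a22bb2C
  rot[13] = C1DaCD2b$2CbD1a22bb2CD
  rot[14] = 1DaCD2b$2CbD1a22bb2CDC
  rot[15] = DaCD2b$2CbD1a22bb2CDC1
  rot[16] = aCD2b$2CbD1a22bb2CDC1D
  rot[17] = CD2b$2CbD1a22bb2CDC1Da
  rot[18] = D2b$2CbD1a22bb2CDC1DaC
  rot[19] = 2b$2CbD1a22bb2CDC1DaCD
  rot[20] = b$2CbD1a22bb2CDC1DaCD2
  rot[21] = $2CbD1a22bb2CDC1DaCD2b
Sorted (with $ < everything):
  sorted[0] = $2CbD1a22bb2CDC1DaCD2b  (last char: 'b')
  sorted[1] = 1DaCD2b$2CbD1a22bb2CDC  (last char: 'C')
  sorted[2] = 1a22bb2CDC1DaCD2b$2CbD  (last char: 'D')
  sorted[3] = 22bb2CDC1DaCD2b$2CbD1a  (last char: 'a')
  sorted[4] = 2CDC1DaCD2b$2CbD1a22bb  (last char: 'b')
  sorted[5] = 2CbD1a22bb2CDC1DaCD2b$  (last char: '$')
  sorted[6] = 2b$2CbD1a22bb2CDC1DaCD  (last char: 'D')
  sorted[7] = 2bb2CDC1DaCD2b$2CbD1a2  (last char: '2')
  sorted[8] = C1DaCD2b$2CbD1a22bb2CD  (last char: 'D')
  sorted[9] = CD2b$2CbD1a22bb2CDC1Da  (last char: 'a')
  sorted[10] = CDC1DaCD2b$2CbD1a22bb2  (last char: '2')
  sorted[11] = CbD1a22bb2CDC1DaCD2b$2  (last char: '2')
  sorted[12] = D1a22bb2CDC1DaCD2b$2Cb  (last char: 'b')
  sorted[13] = D2b$2CbD1a22bb2CDC1DaC  (last char: 'C')
  sorted[14] = DC1DaCD2b$2CbD1a22bb2C  (last char: 'C')
  sorted[15] = DaCD2b$2CbD1a22bb2CDC1  (last char: '1')
  sorted[16] = a22bb2CDC1DaCD2b$2CbD1  (last char: '1')
  sorted[17] = aCD2b$2CbD1a22bb2CDC1D  (last char: 'D')
  sorted[18] = b$2CbD1a22bb2CDC1DaCD2  (last char: '2')
  sorted[19] = b2CDC1DaCD2b$2CbD1a22b  (last char: 'b')
  sorted[20] = bD1a22bb2CDC1DaCD2b$2C  (last char: 'C')
  sorted[21] = bb2CDC1DaCD2b$2CbD1a22  (last char: '2')
Last column: bCDab$D2Da22bCC11D2bC2
Original string S is at sorted index 5

Answer: bCDab$D2Da22bCC11D2bC2
5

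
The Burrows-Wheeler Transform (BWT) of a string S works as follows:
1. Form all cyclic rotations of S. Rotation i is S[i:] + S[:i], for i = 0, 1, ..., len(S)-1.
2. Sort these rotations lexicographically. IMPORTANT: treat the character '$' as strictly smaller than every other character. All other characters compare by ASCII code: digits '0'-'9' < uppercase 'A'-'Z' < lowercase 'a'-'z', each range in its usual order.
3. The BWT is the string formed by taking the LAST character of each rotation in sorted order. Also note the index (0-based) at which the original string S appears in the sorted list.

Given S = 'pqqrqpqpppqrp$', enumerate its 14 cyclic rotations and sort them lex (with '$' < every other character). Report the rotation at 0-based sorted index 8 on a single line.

All 14 rotations (rotation i = S[i:]+S[:i]):
  rot[0] = pqqrqpqpppqrp$
  rot[1] = qqrqpqpppqrp$p
  rot[2] = qrqpqpppqrp$pq
  rot[3] = rqpqpppqrp$pqq
  rot[4] = qpqpppqrp$pqqr
  rot[5] = pqpppqrp$pqqrq
  rot[6] = qpppqrp$pqqrqp
  rot[7] = pppqrp$pqqrqpq
  rot[8] = ppqrp$pqqrqpqp
  rot[9] = pqrp$pqqrqpqpp
  rot[10] = qrp$pqqrqpqppp
  rot[11] = rp$pqqrqpqpppq
  rot[12] = p$pqqrqpqpppqr
  rot[13] = $pqqrqpqpppqrp
Sorted (with $ < everything):
  sorted[0] = $pqqrqpqpppqrp
  sorted[1] = p$pqqrqpqpppqr
  sorted[2] = pppqrp$pqqrqpq
  sorted[3] = ppqrp$pqqrqpqp
  sorted[4] = pqpppqrp$pqqrq
  sorted[5] = pqqrqpqpppqrp$
  sorted[6] = pqrp$pqqrqpqpp
  sorted[7] = qpppqrp$pqqrqp
  sorted[8] = qpqpppqrp$pqqr
  sorted[9] = qqrqpqpppqrp$p
  sorted[10] = qrp$pqqrqpqppp
  sorted[11] = qrqpqpppqrp$pq
  sorted[12] = rp$pqqrqpqpppq
  sorted[13] = rqpqpppqrp$pqq
sorted[8] = qpqpppqrp$pqqr

Answer: qpqpppqrp$pqqr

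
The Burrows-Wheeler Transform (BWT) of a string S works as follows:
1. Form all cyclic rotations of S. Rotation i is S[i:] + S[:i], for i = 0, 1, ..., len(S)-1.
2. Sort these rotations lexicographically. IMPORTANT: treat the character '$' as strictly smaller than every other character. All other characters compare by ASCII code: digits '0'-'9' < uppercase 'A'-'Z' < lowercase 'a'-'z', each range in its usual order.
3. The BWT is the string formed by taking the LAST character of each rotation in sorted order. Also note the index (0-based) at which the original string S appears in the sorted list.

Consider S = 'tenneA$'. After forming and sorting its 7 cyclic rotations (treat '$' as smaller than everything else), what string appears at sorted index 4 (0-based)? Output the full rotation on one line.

Answer: neA$ten

Derivation:
All 7 rotations (rotation i = S[i:]+S[:i]):
  rot[0] = tenneA$
  rot[1] = enneA$t
  rot[2] = nneA$te
  rot[3] = neA$ten
  rot[4] = eA$tenn
  rot[5] = A$tenne
  rot[6] = $tenneA
Sorted (with $ < everything):
  sorted[0] = $tenneA
  sorted[1] = A$tenne
  sorted[2] = eA$tenn
  sorted[3] = enneA$t
  sorted[4] = neA$ten
  sorted[5] = nneA$te
  sorted[6] = tenneA$
sorted[4] = neA$ten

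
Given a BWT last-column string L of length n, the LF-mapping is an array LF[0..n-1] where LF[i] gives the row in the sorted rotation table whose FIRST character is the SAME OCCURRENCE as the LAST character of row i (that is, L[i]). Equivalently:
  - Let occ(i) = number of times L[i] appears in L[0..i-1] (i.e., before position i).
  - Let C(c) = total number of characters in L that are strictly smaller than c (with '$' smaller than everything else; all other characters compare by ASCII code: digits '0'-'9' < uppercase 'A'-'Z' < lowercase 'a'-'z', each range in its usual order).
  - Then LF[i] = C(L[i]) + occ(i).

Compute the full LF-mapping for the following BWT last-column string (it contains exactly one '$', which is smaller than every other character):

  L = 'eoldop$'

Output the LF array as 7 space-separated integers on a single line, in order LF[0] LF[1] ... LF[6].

Answer: 2 4 3 1 5 6 0

Derivation:
Char counts: '$':1, 'd':1, 'e':1, 'l':1, 'o':2, 'p':1
C (first-col start): C('$')=0, C('d')=1, C('e')=2, C('l')=3, C('o')=4, C('p')=6
L[0]='e': occ=0, LF[0]=C('e')+0=2+0=2
L[1]='o': occ=0, LF[1]=C('o')+0=4+0=4
L[2]='l': occ=0, LF[2]=C('l')+0=3+0=3
L[3]='d': occ=0, LF[3]=C('d')+0=1+0=1
L[4]='o': occ=1, LF[4]=C('o')+1=4+1=5
L[5]='p': occ=0, LF[5]=C('p')+0=6+0=6
L[6]='$': occ=0, LF[6]=C('$')+0=0+0=0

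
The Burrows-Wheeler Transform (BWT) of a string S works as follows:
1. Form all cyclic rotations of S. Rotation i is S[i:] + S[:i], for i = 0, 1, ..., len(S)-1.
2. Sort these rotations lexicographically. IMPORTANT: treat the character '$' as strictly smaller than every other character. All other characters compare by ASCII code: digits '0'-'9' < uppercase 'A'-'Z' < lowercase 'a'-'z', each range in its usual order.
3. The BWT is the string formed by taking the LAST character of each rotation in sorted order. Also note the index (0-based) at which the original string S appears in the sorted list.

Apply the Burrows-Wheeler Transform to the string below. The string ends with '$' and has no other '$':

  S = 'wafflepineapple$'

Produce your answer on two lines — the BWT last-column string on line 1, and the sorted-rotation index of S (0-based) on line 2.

Answer: ewelnlafppfiepa$
15

Derivation:
All 16 rotations (rotation i = S[i:]+S[:i]):
  rot[0] = wafflepineapple$
  rot[1] = afflepineapple$w
  rot[2] = fflepineapple$wa
  rot[3] = flepineapple$waf
  rot[4] = lepineapple$waff
  rot[5] = epineapple$waffl
  rot[6] = pineapple$waffle
  rot[7] = ineapple$wafflep
  rot[8] = neapple$wafflepi
  rot[9] = eapple$wafflepin
  rot[10] = apple$wafflepine
  rot[11] = pple$wafflepinea
  rot[12] = ple$wafflepineap
  rot[13] = le$wafflepineapp
  rot[14] = e$wafflepineappl
  rot[15] = $wafflepineapple
Sorted (with $ < everything):
  sorted[0] = $wafflepineapple  (last char: 'e')
  sorted[1] = afflepineapple$w  (last char: 'w')
  sorted[2] = apple$wafflepine  (last char: 'e')
  sorted[3] = e$wafflepineappl  (last char: 'l')
  sorted[4] = eapple$wafflepin  (last char: 'n')
  sorted[5] = epineapple$waffl  (last char: 'l')
  sorted[6] = fflepineapple$wa  (last char: 'a')
  sorted[7] = flepineapple$waf  (last char: 'f')
  sorted[8] = ineapple$wafflep  (last char: 'p')
  sorted[9] = le$wafflepineapp  (last char: 'p')
  sorted[10] = lepineapple$waff  (last char: 'f')
  sorted[11] = neapple$wafflepi  (last char: 'i')
  sorted[12] = pineapple$waffle  (last char: 'e')
  sorted[13] = ple$wafflepineap  (last char: 'p')
  sorted[14] = pple$wafflepinea  (last char: 'a')
  sorted[15] = wafflepineapple$  (last char: '$')
Last column: ewelnlafppfiepa$
Original string S is at sorted index 15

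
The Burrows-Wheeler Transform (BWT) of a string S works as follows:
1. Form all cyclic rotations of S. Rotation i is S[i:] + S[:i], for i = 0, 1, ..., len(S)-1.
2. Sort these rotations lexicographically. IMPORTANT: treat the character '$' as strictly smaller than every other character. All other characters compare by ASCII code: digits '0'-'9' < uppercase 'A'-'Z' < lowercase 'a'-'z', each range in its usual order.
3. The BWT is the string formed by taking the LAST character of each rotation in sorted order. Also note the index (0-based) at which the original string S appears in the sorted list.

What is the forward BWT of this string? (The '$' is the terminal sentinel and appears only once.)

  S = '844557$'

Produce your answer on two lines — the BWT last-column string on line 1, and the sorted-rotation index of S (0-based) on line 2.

All 7 rotations (rotation i = S[i:]+S[:i]):
  rot[0] = 844557$
  rot[1] = 44557$8
  rot[2] = 4557$84
  rot[3] = 557$844
  rot[4] = 57$8445
  rot[5] = 7$84455
  rot[6] = $844557
Sorted (with $ < everything):
  sorted[0] = $844557  (last char: '7')
  sorted[1] = 44557$8  (last char: '8')
  sorted[2] = 4557$84  (last char: '4')
  sorted[3] = 557$844  (last char: '4')
  sorted[4] = 57$8445  (last char: '5')
  sorted[5] = 7$84455  (last char: '5')
  sorted[6] = 844557$  (last char: '$')
Last column: 784455$
Original string S is at sorted index 6

Answer: 784455$
6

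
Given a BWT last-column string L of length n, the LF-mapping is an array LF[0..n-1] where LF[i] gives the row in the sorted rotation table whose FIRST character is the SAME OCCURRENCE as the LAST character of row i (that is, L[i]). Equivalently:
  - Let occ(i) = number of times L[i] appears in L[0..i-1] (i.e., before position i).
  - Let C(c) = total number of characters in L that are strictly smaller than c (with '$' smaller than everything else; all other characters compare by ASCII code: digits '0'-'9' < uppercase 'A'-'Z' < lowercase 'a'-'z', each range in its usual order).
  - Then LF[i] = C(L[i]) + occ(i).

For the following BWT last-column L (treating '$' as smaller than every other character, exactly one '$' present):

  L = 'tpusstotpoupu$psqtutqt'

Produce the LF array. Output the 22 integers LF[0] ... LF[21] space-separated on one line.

Char counts: '$':1, 'o':2, 'p':4, 'q':2, 's':3, 't':6, 'u':4
C (first-col start): C('$')=0, C('o')=1, C('p')=3, C('q')=7, C('s')=9, C('t')=12, C('u')=18
L[0]='t': occ=0, LF[0]=C('t')+0=12+0=12
L[1]='p': occ=0, LF[1]=C('p')+0=3+0=3
L[2]='u': occ=0, LF[2]=C('u')+0=18+0=18
L[3]='s': occ=0, LF[3]=C('s')+0=9+0=9
L[4]='s': occ=1, LF[4]=C('s')+1=9+1=10
L[5]='t': occ=1, LF[5]=C('t')+1=12+1=13
L[6]='o': occ=0, LF[6]=C('o')+0=1+0=1
L[7]='t': occ=2, LF[7]=C('t')+2=12+2=14
L[8]='p': occ=1, LF[8]=C('p')+1=3+1=4
L[9]='o': occ=1, LF[9]=C('o')+1=1+1=2
L[10]='u': occ=1, LF[10]=C('u')+1=18+1=19
L[11]='p': occ=2, LF[11]=C('p')+2=3+2=5
L[12]='u': occ=2, LF[12]=C('u')+2=18+2=20
L[13]='$': occ=0, LF[13]=C('$')+0=0+0=0
L[14]='p': occ=3, LF[14]=C('p')+3=3+3=6
L[15]='s': occ=2, LF[15]=C('s')+2=9+2=11
L[16]='q': occ=0, LF[16]=C('q')+0=7+0=7
L[17]='t': occ=3, LF[17]=C('t')+3=12+3=15
L[18]='u': occ=3, LF[18]=C('u')+3=18+3=21
L[19]='t': occ=4, LF[19]=C('t')+4=12+4=16
L[20]='q': occ=1, LF[20]=C('q')+1=7+1=8
L[21]='t': occ=5, LF[21]=C('t')+5=12+5=17

Answer: 12 3 18 9 10 13 1 14 4 2 19 5 20 0 6 11 7 15 21 16 8 17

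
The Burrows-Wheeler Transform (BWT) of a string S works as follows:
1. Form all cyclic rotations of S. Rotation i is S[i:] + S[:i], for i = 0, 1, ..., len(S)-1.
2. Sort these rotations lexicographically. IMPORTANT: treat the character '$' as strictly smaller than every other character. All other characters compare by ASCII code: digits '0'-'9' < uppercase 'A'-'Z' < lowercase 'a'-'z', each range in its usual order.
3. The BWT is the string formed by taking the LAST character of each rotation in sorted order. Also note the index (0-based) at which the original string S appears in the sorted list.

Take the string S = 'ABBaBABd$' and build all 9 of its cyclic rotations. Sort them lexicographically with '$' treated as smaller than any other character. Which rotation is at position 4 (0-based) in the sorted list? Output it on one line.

All 9 rotations (rotation i = S[i:]+S[:i]):
  rot[0] = ABBaBABd$
  rot[1] = BBaBABd$A
  rot[2] = BaBABd$AB
  rot[3] = aBABd$ABB
  rot[4] = BABd$ABBa
  rot[5] = ABd$ABBaB
  rot[6] = Bd$ABBaBA
  rot[7] = d$ABBaBAB
  rot[8] = $ABBaBABd
Sorted (with $ < everything):
  sorted[0] = $ABBaBABd
  sorted[1] = ABBaBABd$
  sorted[2] = ABd$ABBaB
  sorted[3] = BABd$ABBa
  sorted[4] = BBaBABd$A
  sorted[5] = BaBABd$AB
  sorted[6] = Bd$ABBaBA
  sorted[7] = aBABd$ABB
  sorted[8] = d$ABBaBAB
sorted[4] = BBaBABd$A

Answer: BBaBABd$A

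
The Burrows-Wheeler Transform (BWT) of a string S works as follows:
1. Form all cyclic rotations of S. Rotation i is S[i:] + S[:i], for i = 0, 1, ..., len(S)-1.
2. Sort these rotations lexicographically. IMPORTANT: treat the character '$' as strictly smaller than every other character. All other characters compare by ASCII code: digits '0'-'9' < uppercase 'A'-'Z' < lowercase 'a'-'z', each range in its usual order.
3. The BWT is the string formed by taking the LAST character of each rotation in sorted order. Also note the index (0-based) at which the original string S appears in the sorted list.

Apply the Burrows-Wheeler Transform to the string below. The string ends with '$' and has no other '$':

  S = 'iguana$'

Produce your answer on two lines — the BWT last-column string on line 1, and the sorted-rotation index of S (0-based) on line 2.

All 7 rotations (rotation i = S[i:]+S[:i]):
  rot[0] = iguana$
  rot[1] = guana$i
  rot[2] = uana$ig
  rot[3] = ana$igu
  rot[4] = na$igua
  rot[5] = a$iguan
  rot[6] = $iguana
Sorted (with $ < everything):
  sorted[0] = $iguana  (last char: 'a')
  sorted[1] = a$iguan  (last char: 'n')
  sorted[2] = ana$igu  (last char: 'u')
  sorted[3] = guana$i  (last char: 'i')
  sorted[4] = iguana$  (last char: '$')
  sorted[5] = na$igua  (last char: 'a')
  sorted[6] = uana$ig  (last char: 'g')
Last column: anui$ag
Original string S is at sorted index 4

Answer: anui$ag
4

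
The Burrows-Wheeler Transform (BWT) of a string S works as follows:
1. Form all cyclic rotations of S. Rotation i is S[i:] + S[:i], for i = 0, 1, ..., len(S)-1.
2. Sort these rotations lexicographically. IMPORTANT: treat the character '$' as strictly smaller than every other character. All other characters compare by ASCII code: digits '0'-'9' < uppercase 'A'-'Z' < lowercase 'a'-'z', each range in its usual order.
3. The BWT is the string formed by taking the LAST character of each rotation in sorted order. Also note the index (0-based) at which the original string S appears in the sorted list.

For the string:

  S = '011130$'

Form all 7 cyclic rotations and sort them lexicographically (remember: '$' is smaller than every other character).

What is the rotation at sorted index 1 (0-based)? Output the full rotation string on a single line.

All 7 rotations (rotation i = S[i:]+S[:i]):
  rot[0] = 011130$
  rot[1] = 11130$0
  rot[2] = 1130$01
  rot[3] = 130$011
  rot[4] = 30$0111
  rot[5] = 0$01113
  rot[6] = $011130
Sorted (with $ < everything):
  sorted[0] = $011130
  sorted[1] = 0$01113
  sorted[2] = 011130$
  sorted[3] = 11130$0
  sorted[4] = 1130$01
  sorted[5] = 130$011
  sorted[6] = 30$0111
sorted[1] = 0$01113

Answer: 0$01113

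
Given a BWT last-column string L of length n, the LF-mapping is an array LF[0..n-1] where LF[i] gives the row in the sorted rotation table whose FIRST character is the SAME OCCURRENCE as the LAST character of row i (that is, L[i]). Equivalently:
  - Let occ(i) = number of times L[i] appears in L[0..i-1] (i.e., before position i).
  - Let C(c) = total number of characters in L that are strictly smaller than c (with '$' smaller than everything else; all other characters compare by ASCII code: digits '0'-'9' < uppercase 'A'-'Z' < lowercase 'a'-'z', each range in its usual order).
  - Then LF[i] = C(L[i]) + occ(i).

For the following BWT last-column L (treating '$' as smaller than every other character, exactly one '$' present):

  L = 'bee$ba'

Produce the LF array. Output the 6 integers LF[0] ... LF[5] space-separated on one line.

Char counts: '$':1, 'a':1, 'b':2, 'e':2
C (first-col start): C('$')=0, C('a')=1, C('b')=2, C('e')=4
L[0]='b': occ=0, LF[0]=C('b')+0=2+0=2
L[1]='e': occ=0, LF[1]=C('e')+0=4+0=4
L[2]='e': occ=1, LF[2]=C('e')+1=4+1=5
L[3]='$': occ=0, LF[3]=C('$')+0=0+0=0
L[4]='b': occ=1, LF[4]=C('b')+1=2+1=3
L[5]='a': occ=0, LF[5]=C('a')+0=1+0=1

Answer: 2 4 5 0 3 1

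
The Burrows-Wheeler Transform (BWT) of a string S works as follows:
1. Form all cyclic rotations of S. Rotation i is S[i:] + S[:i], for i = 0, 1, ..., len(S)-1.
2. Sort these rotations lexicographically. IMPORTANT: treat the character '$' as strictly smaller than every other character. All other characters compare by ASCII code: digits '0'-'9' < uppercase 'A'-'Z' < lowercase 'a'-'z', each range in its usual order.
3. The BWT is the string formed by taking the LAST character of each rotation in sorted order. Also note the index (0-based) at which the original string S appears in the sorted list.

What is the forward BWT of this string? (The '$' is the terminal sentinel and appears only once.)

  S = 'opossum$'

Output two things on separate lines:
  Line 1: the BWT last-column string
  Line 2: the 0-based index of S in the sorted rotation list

All 8 rotations (rotation i = S[i:]+S[:i]):
  rot[0] = opossum$
  rot[1] = possum$o
  rot[2] = ossum$op
  rot[3] = ssum$opo
  rot[4] = sum$opos
  rot[5] = um$oposs
  rot[6] = m$opossu
  rot[7] = $opossum
Sorted (with $ < everything):
  sorted[0] = $opossum  (last char: 'm')
  sorted[1] = m$opossu  (last char: 'u')
  sorted[2] = opossum$  (last char: '$')
  sorted[3] = ossum$op  (last char: 'p')
  sorted[4] = possum$o  (last char: 'o')
  sorted[5] = ssum$opo  (last char: 'o')
  sorted[6] = sum$opos  (last char: 's')
  sorted[7] = um$oposs  (last char: 's')
Last column: mu$pooss
Original string S is at sorted index 2

Answer: mu$pooss
2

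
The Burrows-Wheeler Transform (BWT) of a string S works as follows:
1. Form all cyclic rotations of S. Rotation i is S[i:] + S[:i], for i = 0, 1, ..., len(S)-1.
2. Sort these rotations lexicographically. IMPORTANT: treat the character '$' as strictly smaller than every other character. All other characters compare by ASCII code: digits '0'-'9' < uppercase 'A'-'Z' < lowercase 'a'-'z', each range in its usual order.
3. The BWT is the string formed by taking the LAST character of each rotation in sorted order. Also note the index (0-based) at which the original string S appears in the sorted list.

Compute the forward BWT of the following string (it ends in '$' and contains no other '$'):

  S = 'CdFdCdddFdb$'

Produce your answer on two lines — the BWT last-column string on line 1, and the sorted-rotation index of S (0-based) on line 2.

Answer: b$ddddFCdFdC
1

Derivation:
All 12 rotations (rotation i = S[i:]+S[:i]):
  rot[0] = CdFdCdddFdb$
  rot[1] = dFdCdddFdb$C
  rot[2] = FdCdddFdb$Cd
  rot[3] = dCdddFdb$CdF
  rot[4] = CdddFdb$CdFd
  rot[5] = dddFdb$CdFdC
  rot[6] = ddFdb$CdFdCd
  rot[7] = dFdb$CdFdCdd
  rot[8] = Fdb$CdFdCddd
  rot[9] = db$CdFdCdddF
  rot[10] = b$CdFdCdddFd
  rot[11] = $CdFdCdddFdb
Sorted (with $ < everything):
  sorted[0] = $CdFdCdddFdb  (last char: 'b')
  sorted[1] = CdFdCdddFdb$  (last char: '$')
  sorted[2] = CdddFdb$CdFd  (last char: 'd')
  sorted[3] = FdCdddFdb$Cd  (last char: 'd')
  sorted[4] = Fdb$CdFdCddd  (last char: 'd')
  sorted[5] = b$CdFdCdddFd  (last char: 'd')
  sorted[6] = dCdddFdb$CdF  (last char: 'F')
  sorted[7] = dFdCdddFdb$C  (last char: 'C')
  sorted[8] = dFdb$CdFdCdd  (last char: 'd')
  sorted[9] = db$CdFdCdddF  (last char: 'F')
  sorted[10] = ddFdb$CdFdCd  (last char: 'd')
  sorted[11] = dddFdb$CdFdC  (last char: 'C')
Last column: b$ddddFCdFdC
Original string S is at sorted index 1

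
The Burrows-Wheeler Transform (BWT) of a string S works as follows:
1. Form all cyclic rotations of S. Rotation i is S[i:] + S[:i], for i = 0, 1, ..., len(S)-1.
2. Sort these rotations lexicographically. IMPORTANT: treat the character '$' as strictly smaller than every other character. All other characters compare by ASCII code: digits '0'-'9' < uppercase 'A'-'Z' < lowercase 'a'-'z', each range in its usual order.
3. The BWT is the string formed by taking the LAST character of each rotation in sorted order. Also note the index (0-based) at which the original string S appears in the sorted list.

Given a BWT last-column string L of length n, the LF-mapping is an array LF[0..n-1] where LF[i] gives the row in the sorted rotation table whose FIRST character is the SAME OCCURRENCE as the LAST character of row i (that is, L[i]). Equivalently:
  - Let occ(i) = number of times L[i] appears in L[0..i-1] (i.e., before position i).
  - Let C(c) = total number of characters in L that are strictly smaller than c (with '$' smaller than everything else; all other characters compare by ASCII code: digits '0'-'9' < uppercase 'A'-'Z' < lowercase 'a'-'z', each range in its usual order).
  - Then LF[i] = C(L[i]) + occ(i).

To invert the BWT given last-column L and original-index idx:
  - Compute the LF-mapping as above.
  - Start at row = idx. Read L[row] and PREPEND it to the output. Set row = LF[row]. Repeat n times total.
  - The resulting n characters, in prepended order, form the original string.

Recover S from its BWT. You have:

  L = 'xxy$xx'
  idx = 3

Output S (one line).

LF mapping: 1 2 5 0 3 4
Walk LF starting at row 3, prepending L[row]:
  step 1: row=3, L[3]='$', prepend. Next row=LF[3]=0
  step 2: row=0, L[0]='x', prepend. Next row=LF[0]=1
  step 3: row=1, L[1]='x', prepend. Next row=LF[1]=2
  step 4: row=2, L[2]='y', prepend. Next row=LF[2]=5
  step 5: row=5, L[5]='x', prepend. Next row=LF[5]=4
  step 6: row=4, L[4]='x', prepend. Next row=LF[4]=3
Reversed output: xxyxx$

Answer: xxyxx$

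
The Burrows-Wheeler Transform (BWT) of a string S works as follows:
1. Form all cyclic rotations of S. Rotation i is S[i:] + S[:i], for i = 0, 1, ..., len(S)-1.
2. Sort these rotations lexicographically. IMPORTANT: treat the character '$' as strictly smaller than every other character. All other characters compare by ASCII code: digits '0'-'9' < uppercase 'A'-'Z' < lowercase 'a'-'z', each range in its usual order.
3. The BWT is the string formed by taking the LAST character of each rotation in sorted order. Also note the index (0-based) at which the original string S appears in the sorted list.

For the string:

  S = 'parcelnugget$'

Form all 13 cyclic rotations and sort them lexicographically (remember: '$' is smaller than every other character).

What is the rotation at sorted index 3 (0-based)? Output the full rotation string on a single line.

Answer: elnugget$parc

Derivation:
All 13 rotations (rotation i = S[i:]+S[:i]):
  rot[0] = parcelnugget$
  rot[1] = arcelnugget$p
  rot[2] = rcelnugget$pa
  rot[3] = celnugget$par
  rot[4] = elnugget$parc
  rot[5] = lnugget$parce
  rot[6] = nugget$parcel
  rot[7] = ugget$parceln
  rot[8] = gget$parcelnu
  rot[9] = get$parcelnug
  rot[10] = et$parcelnugg
  rot[11] = t$parcelnugge
  rot[12] = $parcelnugget
Sorted (with $ < everything):
  sorted[0] = $parcelnugget
  sorted[1] = arcelnugget$p
  sorted[2] = celnugget$par
  sorted[3] = elnugget$parc
  sorted[4] = et$parcelnugg
  sorted[5] = get$parcelnug
  sorted[6] = gget$parcelnu
  sorted[7] = lnugget$parce
  sorted[8] = nugget$parcel
  sorted[9] = parcelnugget$
  sorted[10] = rcelnugget$pa
  sorted[11] = t$parcelnugge
  sorted[12] = ugget$parceln
sorted[3] = elnugget$parc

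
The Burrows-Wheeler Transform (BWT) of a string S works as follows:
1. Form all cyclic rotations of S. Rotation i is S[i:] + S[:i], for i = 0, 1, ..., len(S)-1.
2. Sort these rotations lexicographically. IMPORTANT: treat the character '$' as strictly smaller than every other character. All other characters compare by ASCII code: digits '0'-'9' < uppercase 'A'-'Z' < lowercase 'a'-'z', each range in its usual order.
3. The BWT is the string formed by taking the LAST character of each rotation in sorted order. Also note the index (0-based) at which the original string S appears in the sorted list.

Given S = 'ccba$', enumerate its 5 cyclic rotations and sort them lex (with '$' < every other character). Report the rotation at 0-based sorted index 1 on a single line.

Answer: a$ccb

Derivation:
All 5 rotations (rotation i = S[i:]+S[:i]):
  rot[0] = ccba$
  rot[1] = cba$c
  rot[2] = ba$cc
  rot[3] = a$ccb
  rot[4] = $ccba
Sorted (with $ < everything):
  sorted[0] = $ccba
  sorted[1] = a$ccb
  sorted[2] = ba$cc
  sorted[3] = cba$c
  sorted[4] = ccba$
sorted[1] = a$ccb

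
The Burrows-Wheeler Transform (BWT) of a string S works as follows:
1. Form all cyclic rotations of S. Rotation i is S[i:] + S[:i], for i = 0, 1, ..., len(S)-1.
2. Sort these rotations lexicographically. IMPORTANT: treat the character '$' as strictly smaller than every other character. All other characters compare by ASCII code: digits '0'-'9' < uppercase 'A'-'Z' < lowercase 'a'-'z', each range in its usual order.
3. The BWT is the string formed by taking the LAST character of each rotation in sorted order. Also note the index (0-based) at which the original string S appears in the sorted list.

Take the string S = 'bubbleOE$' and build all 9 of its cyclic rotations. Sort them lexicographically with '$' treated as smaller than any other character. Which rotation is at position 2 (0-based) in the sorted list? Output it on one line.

All 9 rotations (rotation i = S[i:]+S[:i]):
  rot[0] = bubbleOE$
  rot[1] = ubbleOE$b
  rot[2] = bbleOE$bu
  rot[3] = bleOE$bub
  rot[4] = leOE$bubb
  rot[5] = eOE$bubbl
  rot[6] = OE$bubble
  rot[7] = E$bubbleO
  rot[8] = $bubbleOE
Sorted (with $ < everything):
  sorted[0] = $bubbleOE
  sorted[1] = E$bubbleO
  sorted[2] = OE$bubble
  sorted[3] = bbleOE$bu
  sorted[4] = bleOE$bub
  sorted[5] = bubbleOE$
  sorted[6] = eOE$bubbl
  sorted[7] = leOE$bubb
  sorted[8] = ubbleOE$b
sorted[2] = OE$bubble

Answer: OE$bubble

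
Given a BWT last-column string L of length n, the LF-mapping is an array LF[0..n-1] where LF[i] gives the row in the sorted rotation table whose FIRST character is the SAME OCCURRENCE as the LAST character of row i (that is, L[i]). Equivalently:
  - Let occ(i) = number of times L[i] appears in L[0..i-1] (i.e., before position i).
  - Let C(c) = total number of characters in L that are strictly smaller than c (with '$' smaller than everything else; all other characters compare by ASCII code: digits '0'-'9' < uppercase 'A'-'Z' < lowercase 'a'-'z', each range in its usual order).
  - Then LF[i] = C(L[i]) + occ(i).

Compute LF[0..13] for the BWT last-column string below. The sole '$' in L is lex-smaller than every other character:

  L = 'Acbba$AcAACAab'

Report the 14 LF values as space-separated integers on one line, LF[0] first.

Answer: 1 12 9 10 7 0 2 13 3 4 6 5 8 11

Derivation:
Char counts: '$':1, 'A':5, 'C':1, 'a':2, 'b':3, 'c':2
C (first-col start): C('$')=0, C('A')=1, C('C')=6, C('a')=7, C('b')=9, C('c')=12
L[0]='A': occ=0, LF[0]=C('A')+0=1+0=1
L[1]='c': occ=0, LF[1]=C('c')+0=12+0=12
L[2]='b': occ=0, LF[2]=C('b')+0=9+0=9
L[3]='b': occ=1, LF[3]=C('b')+1=9+1=10
L[4]='a': occ=0, LF[4]=C('a')+0=7+0=7
L[5]='$': occ=0, LF[5]=C('$')+0=0+0=0
L[6]='A': occ=1, LF[6]=C('A')+1=1+1=2
L[7]='c': occ=1, LF[7]=C('c')+1=12+1=13
L[8]='A': occ=2, LF[8]=C('A')+2=1+2=3
L[9]='A': occ=3, LF[9]=C('A')+3=1+3=4
L[10]='C': occ=0, LF[10]=C('C')+0=6+0=6
L[11]='A': occ=4, LF[11]=C('A')+4=1+4=5
L[12]='a': occ=1, LF[12]=C('a')+1=7+1=8
L[13]='b': occ=2, LF[13]=C('b')+2=9+2=11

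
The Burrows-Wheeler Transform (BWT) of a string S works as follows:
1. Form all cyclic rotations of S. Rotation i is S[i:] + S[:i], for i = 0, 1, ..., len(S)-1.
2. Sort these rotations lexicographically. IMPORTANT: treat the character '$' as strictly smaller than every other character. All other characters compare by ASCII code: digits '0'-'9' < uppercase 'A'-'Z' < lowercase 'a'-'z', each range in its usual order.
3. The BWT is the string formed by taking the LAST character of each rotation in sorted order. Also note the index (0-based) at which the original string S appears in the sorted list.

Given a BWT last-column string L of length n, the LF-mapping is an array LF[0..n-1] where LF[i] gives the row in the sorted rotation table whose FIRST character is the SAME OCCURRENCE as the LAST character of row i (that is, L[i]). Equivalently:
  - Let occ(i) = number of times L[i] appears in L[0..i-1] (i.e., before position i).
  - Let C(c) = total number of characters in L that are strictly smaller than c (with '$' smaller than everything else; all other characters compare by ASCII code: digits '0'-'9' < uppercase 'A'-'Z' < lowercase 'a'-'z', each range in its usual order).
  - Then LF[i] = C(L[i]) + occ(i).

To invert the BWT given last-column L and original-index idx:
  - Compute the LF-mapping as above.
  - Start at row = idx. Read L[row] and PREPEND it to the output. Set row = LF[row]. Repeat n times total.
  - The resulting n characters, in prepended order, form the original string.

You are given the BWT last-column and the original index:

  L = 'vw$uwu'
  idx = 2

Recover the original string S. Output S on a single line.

LF mapping: 3 4 0 1 5 2
Walk LF starting at row 2, prepending L[row]:
  step 1: row=2, L[2]='$', prepend. Next row=LF[2]=0
  step 2: row=0, L[0]='v', prepend. Next row=LF[0]=3
  step 3: row=3, L[3]='u', prepend. Next row=LF[3]=1
  step 4: row=1, L[1]='w', prepend. Next row=LF[1]=4
  step 5: row=4, L[4]='w', prepend. Next row=LF[4]=5
  step 6: row=5, L[5]='u', prepend. Next row=LF[5]=2
Reversed output: uwwuv$

Answer: uwwuv$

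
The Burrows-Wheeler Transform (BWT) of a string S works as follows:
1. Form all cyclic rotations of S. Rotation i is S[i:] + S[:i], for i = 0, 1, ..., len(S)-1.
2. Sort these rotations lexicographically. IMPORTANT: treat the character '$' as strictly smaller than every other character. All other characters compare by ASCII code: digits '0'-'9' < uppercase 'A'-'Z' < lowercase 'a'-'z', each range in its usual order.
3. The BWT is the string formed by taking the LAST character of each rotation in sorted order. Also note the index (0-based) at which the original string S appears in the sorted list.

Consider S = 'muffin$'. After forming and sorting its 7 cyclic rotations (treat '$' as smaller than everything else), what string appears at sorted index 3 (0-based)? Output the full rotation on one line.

All 7 rotations (rotation i = S[i:]+S[:i]):
  rot[0] = muffin$
  rot[1] = uffin$m
  rot[2] = ffin$mu
  rot[3] = fin$muf
  rot[4] = in$muff
  rot[5] = n$muffi
  rot[6] = $muffin
Sorted (with $ < everything):
  sorted[0] = $muffin
  sorted[1] = ffin$mu
  sorted[2] = fin$muf
  sorted[3] = in$muff
  sorted[4] = muffin$
  sorted[5] = n$muffi
  sorted[6] = uffin$m
sorted[3] = in$muff

Answer: in$muff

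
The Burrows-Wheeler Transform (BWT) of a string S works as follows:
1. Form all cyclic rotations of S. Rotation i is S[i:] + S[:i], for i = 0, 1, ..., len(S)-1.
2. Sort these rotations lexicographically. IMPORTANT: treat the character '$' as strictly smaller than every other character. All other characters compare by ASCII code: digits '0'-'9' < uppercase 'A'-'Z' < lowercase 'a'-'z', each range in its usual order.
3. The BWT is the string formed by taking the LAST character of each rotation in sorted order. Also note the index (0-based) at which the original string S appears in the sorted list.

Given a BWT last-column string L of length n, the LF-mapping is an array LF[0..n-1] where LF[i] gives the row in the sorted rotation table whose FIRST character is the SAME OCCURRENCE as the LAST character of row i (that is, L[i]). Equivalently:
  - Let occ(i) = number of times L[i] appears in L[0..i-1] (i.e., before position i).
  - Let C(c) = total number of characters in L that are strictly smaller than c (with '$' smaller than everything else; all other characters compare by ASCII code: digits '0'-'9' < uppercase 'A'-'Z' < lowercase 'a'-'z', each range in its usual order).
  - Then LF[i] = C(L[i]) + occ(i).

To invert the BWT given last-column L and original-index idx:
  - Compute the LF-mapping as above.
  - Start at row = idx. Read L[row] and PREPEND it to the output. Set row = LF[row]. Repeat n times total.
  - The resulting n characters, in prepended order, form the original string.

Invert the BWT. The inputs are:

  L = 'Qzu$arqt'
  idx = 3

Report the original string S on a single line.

LF mapping: 1 7 6 0 2 4 3 5
Walk LF starting at row 3, prepending L[row]:
  step 1: row=3, L[3]='$', prepend. Next row=LF[3]=0
  step 2: row=0, L[0]='Q', prepend. Next row=LF[0]=1
  step 3: row=1, L[1]='z', prepend. Next row=LF[1]=7
  step 4: row=7, L[7]='t', prepend. Next row=LF[7]=5
  step 5: row=5, L[5]='r', prepend. Next row=LF[5]=4
  step 6: row=4, L[4]='a', prepend. Next row=LF[4]=2
  step 7: row=2, L[2]='u', prepend. Next row=LF[2]=6
  step 8: row=6, L[6]='q', prepend. Next row=LF[6]=3
Reversed output: quartzQ$

Answer: quartzQ$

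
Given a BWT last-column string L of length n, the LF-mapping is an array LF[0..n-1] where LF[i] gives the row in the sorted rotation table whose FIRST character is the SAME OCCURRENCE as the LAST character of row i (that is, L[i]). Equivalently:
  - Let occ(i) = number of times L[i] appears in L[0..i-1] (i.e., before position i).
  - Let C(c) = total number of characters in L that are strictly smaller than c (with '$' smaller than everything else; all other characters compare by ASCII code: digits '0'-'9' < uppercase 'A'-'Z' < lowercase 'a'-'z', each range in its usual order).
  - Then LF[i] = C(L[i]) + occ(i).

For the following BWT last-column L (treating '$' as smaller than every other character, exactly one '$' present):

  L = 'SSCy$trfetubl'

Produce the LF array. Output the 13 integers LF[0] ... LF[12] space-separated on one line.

Answer: 2 3 1 12 0 9 8 6 5 10 11 4 7

Derivation:
Char counts: '$':1, 'C':1, 'S':2, 'b':1, 'e':1, 'f':1, 'l':1, 'r':1, 't':2, 'u':1, 'y':1
C (first-col start): C('$')=0, C('C')=1, C('S')=2, C('b')=4, C('e')=5, C('f')=6, C('l')=7, C('r')=8, C('t')=9, C('u')=11, C('y')=12
L[0]='S': occ=0, LF[0]=C('S')+0=2+0=2
L[1]='S': occ=1, LF[1]=C('S')+1=2+1=3
L[2]='C': occ=0, LF[2]=C('C')+0=1+0=1
L[3]='y': occ=0, LF[3]=C('y')+0=12+0=12
L[4]='$': occ=0, LF[4]=C('$')+0=0+0=0
L[5]='t': occ=0, LF[5]=C('t')+0=9+0=9
L[6]='r': occ=0, LF[6]=C('r')+0=8+0=8
L[7]='f': occ=0, LF[7]=C('f')+0=6+0=6
L[8]='e': occ=0, LF[8]=C('e')+0=5+0=5
L[9]='t': occ=1, LF[9]=C('t')+1=9+1=10
L[10]='u': occ=0, LF[10]=C('u')+0=11+0=11
L[11]='b': occ=0, LF[11]=C('b')+0=4+0=4
L[12]='l': occ=0, LF[12]=C('l')+0=7+0=7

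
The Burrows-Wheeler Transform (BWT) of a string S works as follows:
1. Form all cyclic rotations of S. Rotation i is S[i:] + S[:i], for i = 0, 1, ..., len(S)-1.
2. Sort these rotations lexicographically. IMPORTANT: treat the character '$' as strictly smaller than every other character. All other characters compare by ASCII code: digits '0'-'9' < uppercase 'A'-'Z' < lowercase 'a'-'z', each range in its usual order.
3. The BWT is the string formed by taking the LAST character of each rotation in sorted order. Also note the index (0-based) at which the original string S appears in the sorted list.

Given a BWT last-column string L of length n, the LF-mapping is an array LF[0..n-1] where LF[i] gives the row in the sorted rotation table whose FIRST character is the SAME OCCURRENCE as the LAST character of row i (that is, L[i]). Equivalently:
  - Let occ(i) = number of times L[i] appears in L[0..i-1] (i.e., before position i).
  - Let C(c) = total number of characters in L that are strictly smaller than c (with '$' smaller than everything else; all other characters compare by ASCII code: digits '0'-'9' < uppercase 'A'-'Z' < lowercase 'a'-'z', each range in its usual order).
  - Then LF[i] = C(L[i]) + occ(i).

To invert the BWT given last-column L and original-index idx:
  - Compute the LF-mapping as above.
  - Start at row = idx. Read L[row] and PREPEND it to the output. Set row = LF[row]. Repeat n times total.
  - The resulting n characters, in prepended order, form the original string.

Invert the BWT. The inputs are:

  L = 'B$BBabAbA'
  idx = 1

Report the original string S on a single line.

Answer: AaBAbbBB$

Derivation:
LF mapping: 3 0 4 5 6 7 1 8 2
Walk LF starting at row 1, prepending L[row]:
  step 1: row=1, L[1]='$', prepend. Next row=LF[1]=0
  step 2: row=0, L[0]='B', prepend. Next row=LF[0]=3
  step 3: row=3, L[3]='B', prepend. Next row=LF[3]=5
  step 4: row=5, L[5]='b', prepend. Next row=LF[5]=7
  step 5: row=7, L[7]='b', prepend. Next row=LF[7]=8
  step 6: row=8, L[8]='A', prepend. Next row=LF[8]=2
  step 7: row=2, L[2]='B', prepend. Next row=LF[2]=4
  step 8: row=4, L[4]='a', prepend. Next row=LF[4]=6
  step 9: row=6, L[6]='A', prepend. Next row=LF[6]=1
Reversed output: AaBAbbBB$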